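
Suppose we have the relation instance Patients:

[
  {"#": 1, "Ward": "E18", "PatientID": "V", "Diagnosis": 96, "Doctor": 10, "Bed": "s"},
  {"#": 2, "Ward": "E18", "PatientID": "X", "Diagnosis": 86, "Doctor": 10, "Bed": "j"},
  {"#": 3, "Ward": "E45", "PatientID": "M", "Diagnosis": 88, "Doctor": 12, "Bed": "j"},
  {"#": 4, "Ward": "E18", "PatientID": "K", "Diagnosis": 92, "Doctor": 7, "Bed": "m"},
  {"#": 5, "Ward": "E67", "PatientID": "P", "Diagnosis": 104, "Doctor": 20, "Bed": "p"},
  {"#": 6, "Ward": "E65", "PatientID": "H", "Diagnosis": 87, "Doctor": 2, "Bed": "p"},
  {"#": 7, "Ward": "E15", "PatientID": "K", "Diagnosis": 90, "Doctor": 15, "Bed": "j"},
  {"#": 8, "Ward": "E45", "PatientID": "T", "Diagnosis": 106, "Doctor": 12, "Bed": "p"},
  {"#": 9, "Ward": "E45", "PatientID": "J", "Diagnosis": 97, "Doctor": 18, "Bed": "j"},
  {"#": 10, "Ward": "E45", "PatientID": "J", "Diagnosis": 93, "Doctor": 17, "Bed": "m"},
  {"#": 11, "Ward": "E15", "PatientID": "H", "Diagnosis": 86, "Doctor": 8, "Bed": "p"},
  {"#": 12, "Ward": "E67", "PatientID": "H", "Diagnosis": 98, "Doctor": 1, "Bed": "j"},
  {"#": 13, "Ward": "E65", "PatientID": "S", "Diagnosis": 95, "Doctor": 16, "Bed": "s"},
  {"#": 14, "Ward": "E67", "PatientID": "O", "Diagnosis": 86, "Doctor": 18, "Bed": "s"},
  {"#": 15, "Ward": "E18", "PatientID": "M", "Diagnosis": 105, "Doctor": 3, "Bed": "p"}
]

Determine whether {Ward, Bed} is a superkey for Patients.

No

Rows 3 and 9 have the same {Ward, Bed} value (Ward=E45, Bed=j) but are distinct tuples, so {Ward, Bed} does not determine every attribute — not a superkey.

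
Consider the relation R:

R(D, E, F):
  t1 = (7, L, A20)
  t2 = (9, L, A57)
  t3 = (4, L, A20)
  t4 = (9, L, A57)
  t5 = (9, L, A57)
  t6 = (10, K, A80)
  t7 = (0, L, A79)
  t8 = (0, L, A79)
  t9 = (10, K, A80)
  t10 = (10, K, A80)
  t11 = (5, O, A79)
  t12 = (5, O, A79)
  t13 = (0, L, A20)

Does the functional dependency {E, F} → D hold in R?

(E=L, F=A20): rows 1, 3, 13 → D takes values {7, 4, 0} — violation
(E=L, F=A57): rows 2, 4, 5 → D = 9, 9, 9 ✓
(E=K, F=A80): rows 6, 9, 10 → D = 10, 10, 10 ✓
(E=L, F=A79): rows 7, 8 → D = 0, 0 ✓
(E=O, F=A79): rows 11, 12 → D = 5, 5 ✓
Two rows agree on {E, F} but differ on D, so {E, F} → D does not hold.

No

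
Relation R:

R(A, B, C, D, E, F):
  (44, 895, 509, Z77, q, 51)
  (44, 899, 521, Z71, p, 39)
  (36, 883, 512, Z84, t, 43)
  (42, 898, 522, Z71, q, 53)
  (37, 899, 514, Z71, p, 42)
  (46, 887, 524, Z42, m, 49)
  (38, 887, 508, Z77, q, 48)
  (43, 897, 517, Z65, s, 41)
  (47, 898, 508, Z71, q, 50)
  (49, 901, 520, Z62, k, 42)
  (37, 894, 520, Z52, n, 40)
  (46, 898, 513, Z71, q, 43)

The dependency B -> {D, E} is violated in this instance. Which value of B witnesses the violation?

B=895: 1 row → {D,E} = (Z77, q) ✓
B=899: 2 rows → {D,E} = (Z71, p), (Z71, p) ✓
B=883: 1 row → {D,E} = (Z84, t) ✓
B=898: 3 rows → {D,E} = (Z71, q), (Z71, q), (Z71, q) ✓
B=887: 2 rows → {D,E} takes values {(Z42, m), (Z77, q)} — violation
B=897: 1 row → {D,E} = (Z65, s) ✓
B=901: 1 row → {D,E} = (Z62, k) ✓
B=894: 1 row → {D,E} = (Z52, n) ✓
The only B value with inconsistent RHS is B=887.

887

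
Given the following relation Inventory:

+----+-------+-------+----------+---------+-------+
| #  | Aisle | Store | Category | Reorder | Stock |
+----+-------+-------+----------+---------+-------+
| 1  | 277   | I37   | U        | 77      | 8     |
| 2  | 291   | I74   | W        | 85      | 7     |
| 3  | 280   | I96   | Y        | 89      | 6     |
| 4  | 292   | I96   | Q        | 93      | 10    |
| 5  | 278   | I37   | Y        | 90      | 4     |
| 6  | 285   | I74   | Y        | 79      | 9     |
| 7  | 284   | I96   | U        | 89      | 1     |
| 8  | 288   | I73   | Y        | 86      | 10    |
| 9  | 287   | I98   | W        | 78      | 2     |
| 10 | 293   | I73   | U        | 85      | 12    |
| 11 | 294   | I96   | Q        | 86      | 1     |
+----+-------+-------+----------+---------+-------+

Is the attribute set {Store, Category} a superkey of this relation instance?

No

Rows 4 and 11 have the same {Store, Category} value (Store=I96, Category=Q) but are distinct tuples, so {Store, Category} does not determine every attribute — not a superkey.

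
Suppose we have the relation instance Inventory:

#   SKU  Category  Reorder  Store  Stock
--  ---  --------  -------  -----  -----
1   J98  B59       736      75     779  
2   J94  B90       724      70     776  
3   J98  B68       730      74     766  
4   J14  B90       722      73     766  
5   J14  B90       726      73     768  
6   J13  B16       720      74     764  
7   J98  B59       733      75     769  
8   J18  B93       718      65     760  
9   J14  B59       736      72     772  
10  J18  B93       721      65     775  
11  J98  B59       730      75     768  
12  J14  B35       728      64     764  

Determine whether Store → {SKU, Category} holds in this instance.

Store=75: rows 1, 7, 11 → {SKU,Category} = (J98, B59), (J98, B59), (J98, B59) ✓
Store=70: row 2 → {SKU,Category} = (J94, B90) ✓
Store=74: rows 3, 6 → {SKU,Category} takes values {(J98, B68), (J13, B16)} — violation
Store=73: rows 4, 5 → {SKU,Category} = (J14, B90), (J14, B90) ✓
Store=65: rows 8, 10 → {SKU,Category} = (J18, B93), (J18, B93) ✓
Store=72: row 9 → {SKU,Category} = (J14, B59) ✓
Store=64: row 12 → {SKU,Category} = (J14, B35) ✓
Two rows agree on Store but differ on {SKU, Category}, so Store → {SKU, Category} does not hold.

No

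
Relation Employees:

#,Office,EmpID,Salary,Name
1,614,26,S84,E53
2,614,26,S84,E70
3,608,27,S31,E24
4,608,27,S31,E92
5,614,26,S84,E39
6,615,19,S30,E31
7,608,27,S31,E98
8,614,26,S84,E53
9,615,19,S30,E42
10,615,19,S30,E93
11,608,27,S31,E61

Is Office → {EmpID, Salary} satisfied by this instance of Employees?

Office=614: rows 1, 2, 5, 8 → {EmpID,Salary} = (26, S84), (26, S84), (26, S84), (26, S84) ✓
Office=608: rows 3, 4, 7, 11 → {EmpID,Salary} = (27, S31), (27, S31), (27, S31), (27, S31) ✓
Office=615: rows 6, 9, 10 → {EmpID,Salary} = (19, S30), (19, S30), (19, S30) ✓
Every Office value is associated with a single {EmpID, Salary} value, so Office → {EmpID, Salary} holds.

Yes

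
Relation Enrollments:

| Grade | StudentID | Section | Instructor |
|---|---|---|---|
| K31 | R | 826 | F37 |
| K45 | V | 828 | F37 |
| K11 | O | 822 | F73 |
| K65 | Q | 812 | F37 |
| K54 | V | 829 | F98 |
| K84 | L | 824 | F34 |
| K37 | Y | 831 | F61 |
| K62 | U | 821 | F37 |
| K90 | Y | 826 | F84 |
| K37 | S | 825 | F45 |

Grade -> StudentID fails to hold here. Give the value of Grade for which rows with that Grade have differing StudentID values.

Grade=K31: 1 row → StudentID = R ✓
Grade=K45: 1 row → StudentID = V ✓
Grade=K11: 1 row → StudentID = O ✓
Grade=K65: 1 row → StudentID = Q ✓
Grade=K54: 1 row → StudentID = V ✓
Grade=K84: 1 row → StudentID = L ✓
Grade=K37: 2 rows → StudentID takes values {Y, S} — violation
Grade=K62: 1 row → StudentID = U ✓
Grade=K90: 1 row → StudentID = Y ✓
The only Grade value with inconsistent StudentID is Grade=K37.

K37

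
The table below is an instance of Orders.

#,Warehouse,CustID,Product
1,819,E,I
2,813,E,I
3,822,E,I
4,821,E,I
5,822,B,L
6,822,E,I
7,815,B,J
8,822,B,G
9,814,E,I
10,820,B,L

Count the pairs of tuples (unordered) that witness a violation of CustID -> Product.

CustID=E: all 6 rows agree on Product — 0 pairs.
CustID=B: violating pairs (5,7), (5,8), (7,8), (7,10), (8,10) — 5 pairs.

5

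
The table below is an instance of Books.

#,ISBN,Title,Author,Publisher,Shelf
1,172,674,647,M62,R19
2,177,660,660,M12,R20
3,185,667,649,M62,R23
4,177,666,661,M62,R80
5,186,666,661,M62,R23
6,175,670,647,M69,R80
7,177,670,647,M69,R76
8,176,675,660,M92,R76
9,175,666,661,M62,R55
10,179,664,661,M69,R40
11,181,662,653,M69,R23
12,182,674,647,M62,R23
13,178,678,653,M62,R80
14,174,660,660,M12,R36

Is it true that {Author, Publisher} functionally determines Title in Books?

(Author=647, Publisher=M62): rows 1, 12 → Title = 674, 674 ✓
(Author=660, Publisher=M12): rows 2, 14 → Title = 660, 660 ✓
(Author=649, Publisher=M62): row 3 → Title = 667 ✓
(Author=661, Publisher=M62): rows 4, 5, 9 → Title = 666, 666, 666 ✓
(Author=647, Publisher=M69): rows 6, 7 → Title = 670, 670 ✓
(Author=660, Publisher=M92): row 8 → Title = 675 ✓
(Author=661, Publisher=M69): row 10 → Title = 664 ✓
(Author=653, Publisher=M69): row 11 → Title = 662 ✓
(Author=653, Publisher=M62): row 13 → Title = 678 ✓
Every {Author, Publisher} value is associated with a single Title value, so {Author, Publisher} → Title holds.

Yes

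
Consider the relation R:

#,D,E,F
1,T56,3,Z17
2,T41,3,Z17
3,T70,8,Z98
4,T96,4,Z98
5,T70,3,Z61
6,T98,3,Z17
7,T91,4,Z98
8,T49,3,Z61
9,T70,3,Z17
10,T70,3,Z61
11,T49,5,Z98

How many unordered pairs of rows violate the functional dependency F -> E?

F=Z17: all 4 rows agree on E — 0 pairs.
F=Z98: violating pairs (3,4), (3,7), (3,11), (4,11), (7,11) — 5 pairs.
F=Z61: all 3 rows agree on E — 0 pairs.

5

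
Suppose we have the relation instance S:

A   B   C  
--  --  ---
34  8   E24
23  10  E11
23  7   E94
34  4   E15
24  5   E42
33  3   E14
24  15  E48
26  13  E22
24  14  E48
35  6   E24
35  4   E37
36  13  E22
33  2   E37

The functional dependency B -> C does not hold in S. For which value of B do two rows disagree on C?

4

B=8: 1 row → C = E24 ✓
B=10: 1 row → C = E11 ✓
B=7: 1 row → C = E94 ✓
B=4: 2 rows → C takes values {E15, E37} — violation
B=5: 1 row → C = E42 ✓
B=3: 1 row → C = E14 ✓
B=15: 1 row → C = E48 ✓
B=13: 2 rows → C = E22, E22 ✓
B=14: 1 row → C = E48 ✓
B=6: 1 row → C = E24 ✓
B=2: 1 row → C = E37 ✓
The only B value with inconsistent C is B=4.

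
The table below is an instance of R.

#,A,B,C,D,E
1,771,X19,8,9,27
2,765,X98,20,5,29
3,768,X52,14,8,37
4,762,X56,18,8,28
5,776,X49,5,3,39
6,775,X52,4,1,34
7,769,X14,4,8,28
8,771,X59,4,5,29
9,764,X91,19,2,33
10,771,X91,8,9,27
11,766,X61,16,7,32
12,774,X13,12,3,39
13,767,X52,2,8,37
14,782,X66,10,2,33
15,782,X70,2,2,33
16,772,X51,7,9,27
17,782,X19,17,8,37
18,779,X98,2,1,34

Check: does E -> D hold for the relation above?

Yes

E=27: rows 1, 10, 16 → D = 9, 9, 9 ✓
E=29: rows 2, 8 → D = 5, 5 ✓
E=37: rows 3, 13, 17 → D = 8, 8, 8 ✓
E=28: rows 4, 7 → D = 8, 8 ✓
E=39: rows 5, 12 → D = 3, 3 ✓
E=34: rows 6, 18 → D = 1, 1 ✓
E=33: rows 9, 14, 15 → D = 2, 2, 2 ✓
E=32: row 11 → D = 7 ✓
Every E value is associated with a single D value, so E -> D holds.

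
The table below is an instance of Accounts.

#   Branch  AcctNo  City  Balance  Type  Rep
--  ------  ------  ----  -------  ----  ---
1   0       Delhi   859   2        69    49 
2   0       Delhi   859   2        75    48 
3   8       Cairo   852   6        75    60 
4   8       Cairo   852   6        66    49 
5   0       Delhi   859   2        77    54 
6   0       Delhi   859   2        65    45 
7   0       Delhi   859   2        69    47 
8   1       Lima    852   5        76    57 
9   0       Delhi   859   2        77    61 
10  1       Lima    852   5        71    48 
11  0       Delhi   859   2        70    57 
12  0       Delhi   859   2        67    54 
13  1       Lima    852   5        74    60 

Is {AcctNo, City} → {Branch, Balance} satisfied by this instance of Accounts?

(AcctNo=Delhi, City=859): rows 1, 2, 5, 6, 7, 9, 11, 12 → {Branch,Balance} = (0, 2), (0, 2), (0, 2), (0, 2), (0, 2), (0, 2), (0, 2), (0, 2) ✓
(AcctNo=Cairo, City=852): rows 3, 4 → {Branch,Balance} = (8, 6), (8, 6) ✓
(AcctNo=Lima, City=852): rows 8, 10, 13 → {Branch,Balance} = (1, 5), (1, 5), (1, 5) ✓
Every {AcctNo, City} value is associated with a single {Branch, Balance} value, so {AcctNo, City} → {Branch, Balance} holds.

Yes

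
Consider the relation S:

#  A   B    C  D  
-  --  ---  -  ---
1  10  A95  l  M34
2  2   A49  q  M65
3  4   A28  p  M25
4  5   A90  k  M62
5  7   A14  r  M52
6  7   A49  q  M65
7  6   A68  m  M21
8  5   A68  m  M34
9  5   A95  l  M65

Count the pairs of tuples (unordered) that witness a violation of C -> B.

0

C=l: all 2 rows agree on B — 0 pairs.
C=q: all 2 rows agree on B — 0 pairs.
C=m: all 2 rows agree on B — 0 pairs.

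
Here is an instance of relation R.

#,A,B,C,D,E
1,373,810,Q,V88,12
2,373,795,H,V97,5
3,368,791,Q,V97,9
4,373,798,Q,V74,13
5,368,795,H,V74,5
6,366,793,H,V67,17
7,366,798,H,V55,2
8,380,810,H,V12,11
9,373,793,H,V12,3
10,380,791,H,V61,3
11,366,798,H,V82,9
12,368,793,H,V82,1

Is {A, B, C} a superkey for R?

No

Rows 7 and 11 have the same {A, B, C} value (A=366, B=798, C=H) but are distinct tuples, so {A, B, C} does not determine every attribute — not a superkey.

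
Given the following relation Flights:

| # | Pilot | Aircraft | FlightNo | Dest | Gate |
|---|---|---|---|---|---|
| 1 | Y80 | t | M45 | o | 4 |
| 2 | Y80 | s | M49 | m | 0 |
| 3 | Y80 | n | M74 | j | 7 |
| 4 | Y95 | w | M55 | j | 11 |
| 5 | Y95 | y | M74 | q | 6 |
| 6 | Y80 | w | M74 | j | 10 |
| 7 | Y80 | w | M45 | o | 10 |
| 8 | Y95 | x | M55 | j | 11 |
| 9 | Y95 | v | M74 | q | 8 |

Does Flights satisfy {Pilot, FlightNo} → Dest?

(Pilot=Y80, FlightNo=M45): rows 1, 7 → Dest = o, o ✓
(Pilot=Y80, FlightNo=M49): row 2 → Dest = m ✓
(Pilot=Y80, FlightNo=M74): rows 3, 6 → Dest = j, j ✓
(Pilot=Y95, FlightNo=M55): rows 4, 8 → Dest = j, j ✓
(Pilot=Y95, FlightNo=M74): rows 5, 9 → Dest = q, q ✓
Every {Pilot, FlightNo} value is associated with a single Dest value, so {Pilot, FlightNo} → Dest holds.

Yes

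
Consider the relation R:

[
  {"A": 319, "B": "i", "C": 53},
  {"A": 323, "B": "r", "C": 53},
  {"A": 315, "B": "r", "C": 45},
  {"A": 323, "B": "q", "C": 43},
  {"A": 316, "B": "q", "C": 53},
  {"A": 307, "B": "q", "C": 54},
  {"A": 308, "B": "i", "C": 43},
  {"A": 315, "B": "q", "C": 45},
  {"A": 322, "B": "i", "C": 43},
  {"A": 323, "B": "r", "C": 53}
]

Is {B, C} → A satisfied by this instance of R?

(B=i, C=53): 1 row → A = 319 ✓
(B=r, C=53): 2 rows → A = 323, 323 ✓
(B=r, C=45): 1 row → A = 315 ✓
(B=q, C=43): 1 row → A = 323 ✓
(B=q, C=53): 1 row → A = 316 ✓
(B=q, C=54): 1 row → A = 307 ✓
(B=i, C=43): 2 rows → A takes values {308, 322} — violation
(B=q, C=45): 1 row → A = 315 ✓
Two rows agree on {B, C} but differ on A, so {B, C} → A does not hold.

No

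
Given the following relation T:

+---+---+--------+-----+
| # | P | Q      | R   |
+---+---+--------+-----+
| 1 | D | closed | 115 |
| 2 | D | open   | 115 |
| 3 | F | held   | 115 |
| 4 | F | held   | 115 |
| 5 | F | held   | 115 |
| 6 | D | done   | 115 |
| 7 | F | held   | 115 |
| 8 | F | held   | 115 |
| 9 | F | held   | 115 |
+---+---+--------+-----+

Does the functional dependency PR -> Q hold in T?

No

(P=D, R=115): rows 1, 2, 6 → Q takes values {closed, open, done} — violation
(P=F, R=115): rows 3, 4, 5, 7, 8, 9 → Q = held, held, held, held, held, held ✓
Two rows agree on PR but differ on Q, so PR -> Q does not hold.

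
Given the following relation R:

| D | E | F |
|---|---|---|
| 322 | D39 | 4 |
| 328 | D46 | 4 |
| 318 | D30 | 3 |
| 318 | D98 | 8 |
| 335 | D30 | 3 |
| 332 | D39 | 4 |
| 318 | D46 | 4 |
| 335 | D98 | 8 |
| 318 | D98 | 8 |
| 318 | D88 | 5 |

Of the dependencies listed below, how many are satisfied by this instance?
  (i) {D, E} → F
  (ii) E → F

2

(i) {D, E} → F: every LHS value maps to a single RHS value — holds.
(ii) E → F: every LHS value maps to a single RHS value — holds.
2 of the 2 dependencies hold.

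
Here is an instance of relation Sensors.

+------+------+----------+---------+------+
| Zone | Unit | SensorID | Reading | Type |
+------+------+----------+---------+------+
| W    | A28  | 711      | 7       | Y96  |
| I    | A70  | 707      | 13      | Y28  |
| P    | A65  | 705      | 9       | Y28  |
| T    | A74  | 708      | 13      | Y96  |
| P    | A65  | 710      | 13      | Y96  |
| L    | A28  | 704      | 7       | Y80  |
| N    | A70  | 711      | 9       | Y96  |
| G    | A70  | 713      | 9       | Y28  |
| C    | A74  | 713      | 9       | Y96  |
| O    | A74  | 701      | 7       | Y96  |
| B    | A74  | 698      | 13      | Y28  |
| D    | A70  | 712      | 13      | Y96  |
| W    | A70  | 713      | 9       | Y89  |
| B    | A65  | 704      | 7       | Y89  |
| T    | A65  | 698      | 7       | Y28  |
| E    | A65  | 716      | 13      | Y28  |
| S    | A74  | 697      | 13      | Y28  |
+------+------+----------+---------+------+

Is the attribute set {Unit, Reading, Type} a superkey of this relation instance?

Two distinct rows share (Unit=A74, Reading=13, Type=Y28), so {Unit, Reading, Type} does not determine every attribute — not a superkey.

No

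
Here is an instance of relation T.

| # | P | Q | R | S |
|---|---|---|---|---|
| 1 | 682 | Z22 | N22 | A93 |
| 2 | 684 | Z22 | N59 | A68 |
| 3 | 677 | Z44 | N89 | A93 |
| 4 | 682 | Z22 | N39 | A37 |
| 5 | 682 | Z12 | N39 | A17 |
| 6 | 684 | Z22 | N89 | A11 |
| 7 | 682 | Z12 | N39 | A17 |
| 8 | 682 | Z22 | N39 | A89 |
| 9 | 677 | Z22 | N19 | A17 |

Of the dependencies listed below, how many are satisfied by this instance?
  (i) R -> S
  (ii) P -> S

0

(i) R -> S: R=N89: rows 3, 6 → S takes values {A93, A11} — violation; R=N39: rows 4, 5, 7, 8 → S takes values {A37, A17, A89} — violation — fails.
(ii) P -> S: P=682: rows 1, 4, 5, 7, 8 → S takes values {A93, A37, A17, A89} — violation; P=684: rows 2, 6 → S takes values {A68, A11} — violation; P=677: rows 3, 9 → S takes values {A93, A17} — violation — fails.
None of the 2 dependencies hold.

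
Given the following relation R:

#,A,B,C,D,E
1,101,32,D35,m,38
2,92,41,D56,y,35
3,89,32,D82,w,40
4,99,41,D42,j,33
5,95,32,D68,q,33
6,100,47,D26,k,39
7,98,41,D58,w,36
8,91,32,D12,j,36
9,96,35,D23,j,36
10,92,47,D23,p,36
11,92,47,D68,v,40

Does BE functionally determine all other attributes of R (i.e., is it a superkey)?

Yes

All 11 rows have distinct BE values, so BE → (all attributes) holds and BE is a superkey.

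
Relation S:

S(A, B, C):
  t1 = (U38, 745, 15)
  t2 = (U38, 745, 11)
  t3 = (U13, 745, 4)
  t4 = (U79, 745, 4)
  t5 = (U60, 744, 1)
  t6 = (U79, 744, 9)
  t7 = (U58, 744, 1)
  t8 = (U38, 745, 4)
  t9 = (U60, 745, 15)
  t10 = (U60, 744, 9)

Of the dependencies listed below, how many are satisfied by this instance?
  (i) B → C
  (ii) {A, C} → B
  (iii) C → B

2

(i) B → C: B=745: rows 1, 2, 3, 4, 8, 9 → C takes values {15, 11, 4} — violation; B=744: rows 5, 6, 7, 10 → C takes values {1, 9} — violation — fails.
(ii) {A, C} → B: every LHS value maps to a single RHS value — holds.
(iii) C → B: every LHS value maps to a single RHS value — holds.
2 of the 3 dependencies hold.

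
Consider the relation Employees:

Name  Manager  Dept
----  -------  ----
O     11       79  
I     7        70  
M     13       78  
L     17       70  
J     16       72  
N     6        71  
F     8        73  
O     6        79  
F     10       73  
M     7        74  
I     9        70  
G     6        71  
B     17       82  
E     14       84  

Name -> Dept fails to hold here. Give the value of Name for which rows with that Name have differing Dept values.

Name=O: 2 rows → Dept = 79, 79 ✓
Name=I: 2 rows → Dept = 70, 70 ✓
Name=M: 2 rows → Dept takes values {78, 74} — violation
Name=L: 1 row → Dept = 70 ✓
Name=J: 1 row → Dept = 72 ✓
Name=N: 1 row → Dept = 71 ✓
Name=F: 2 rows → Dept = 73, 73 ✓
Name=G: 1 row → Dept = 71 ✓
Name=B: 1 row → Dept = 82 ✓
Name=E: 1 row → Dept = 84 ✓
The only Name value with inconsistent Dept is Name=M.

M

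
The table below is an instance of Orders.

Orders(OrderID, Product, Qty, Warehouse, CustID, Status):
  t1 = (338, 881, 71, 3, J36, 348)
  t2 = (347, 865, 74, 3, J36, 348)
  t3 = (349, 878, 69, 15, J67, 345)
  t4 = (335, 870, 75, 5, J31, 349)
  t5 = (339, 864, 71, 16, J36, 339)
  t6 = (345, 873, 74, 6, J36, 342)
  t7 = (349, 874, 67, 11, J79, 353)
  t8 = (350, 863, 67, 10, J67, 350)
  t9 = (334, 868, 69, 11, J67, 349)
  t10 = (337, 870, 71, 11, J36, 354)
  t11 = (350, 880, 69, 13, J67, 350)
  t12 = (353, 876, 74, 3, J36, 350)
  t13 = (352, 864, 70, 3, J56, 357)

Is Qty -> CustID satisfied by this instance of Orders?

Qty=71: rows 1, 5, 10 → CustID = J36, J36, J36 ✓
Qty=74: rows 2, 6, 12 → CustID = J36, J36, J36 ✓
Qty=69: rows 3, 9, 11 → CustID = J67, J67, J67 ✓
Qty=75: row 4 → CustID = J31 ✓
Qty=67: rows 7, 8 → CustID takes values {J79, J67} — violation
Qty=70: row 13 → CustID = J56 ✓
Two rows agree on Qty but differ on CustID, so Qty -> CustID does not hold.

No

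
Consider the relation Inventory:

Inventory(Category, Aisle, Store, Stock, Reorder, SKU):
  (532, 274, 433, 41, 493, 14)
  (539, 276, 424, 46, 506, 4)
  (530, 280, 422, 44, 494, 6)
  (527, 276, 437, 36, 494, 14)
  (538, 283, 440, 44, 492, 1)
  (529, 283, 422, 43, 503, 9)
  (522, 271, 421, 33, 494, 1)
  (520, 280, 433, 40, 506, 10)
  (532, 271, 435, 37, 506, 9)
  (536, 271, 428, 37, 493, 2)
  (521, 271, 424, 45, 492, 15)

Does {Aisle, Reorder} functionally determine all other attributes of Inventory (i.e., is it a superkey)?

All 11 rows have distinct {Aisle, Reorder} values, so {Aisle, Reorder} → (all attributes) holds and {Aisle, Reorder} is a superkey.

Yes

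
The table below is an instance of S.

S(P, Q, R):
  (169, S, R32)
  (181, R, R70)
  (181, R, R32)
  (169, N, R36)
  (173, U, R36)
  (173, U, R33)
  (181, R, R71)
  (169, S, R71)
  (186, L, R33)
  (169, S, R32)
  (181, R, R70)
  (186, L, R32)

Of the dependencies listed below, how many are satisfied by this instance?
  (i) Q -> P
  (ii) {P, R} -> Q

(i) Q -> P: every LHS value maps to a single RHS value — holds.
(ii) {P, R} -> Q: every LHS value maps to a single RHS value — holds.
2 of the 2 dependencies hold.

2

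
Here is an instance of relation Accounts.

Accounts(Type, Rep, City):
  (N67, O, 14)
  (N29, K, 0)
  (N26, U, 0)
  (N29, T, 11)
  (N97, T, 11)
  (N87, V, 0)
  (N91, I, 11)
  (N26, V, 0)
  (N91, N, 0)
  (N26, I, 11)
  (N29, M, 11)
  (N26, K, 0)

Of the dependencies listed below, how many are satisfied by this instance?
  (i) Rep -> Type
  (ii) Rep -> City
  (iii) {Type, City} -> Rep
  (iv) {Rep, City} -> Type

1

(i) Rep -> Type: Rep=K: 2 rows → Type takes values {N29, N26} — violation; Rep=T: 2 rows → Type takes values {N29, N97} — violation; Rep=V: 2 rows → Type takes values {N87, N26} — violation; Rep=I: 2 rows → Type takes values {N91, N26} — violation — fails.
(ii) Rep -> City: every LHS value maps to a single RHS value — holds.
(iii) {Type, City} -> Rep: (Type=N26, City=0): 3 rows → Rep takes values {U, V, K} — violation; (Type=N29, City=11): 2 rows → Rep takes values {T, M} — violation — fails.
(iv) {Rep, City} -> Type: (Rep=K, City=0): 2 rows → Type takes values {N29, N26} — violation; (Rep=T, City=11): 2 rows → Type takes values {N29, N97} — violation; (Rep=V, City=0): 2 rows → Type takes values {N87, N26} — violation; (Rep=I, City=11): 2 rows → Type takes values {N91, N26} — violation — fails.
1 of the 4 dependencies holds.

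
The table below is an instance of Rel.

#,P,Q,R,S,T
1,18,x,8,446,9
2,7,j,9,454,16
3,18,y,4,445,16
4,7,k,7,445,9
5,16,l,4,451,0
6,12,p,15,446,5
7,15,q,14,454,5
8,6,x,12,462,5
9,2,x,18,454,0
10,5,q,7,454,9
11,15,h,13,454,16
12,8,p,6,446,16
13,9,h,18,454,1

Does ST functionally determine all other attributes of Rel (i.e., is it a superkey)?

Rows 2 and 11 have the same ST value (S=454, T=16) but are distinct tuples, so ST does not determine every attribute — not a superkey.

No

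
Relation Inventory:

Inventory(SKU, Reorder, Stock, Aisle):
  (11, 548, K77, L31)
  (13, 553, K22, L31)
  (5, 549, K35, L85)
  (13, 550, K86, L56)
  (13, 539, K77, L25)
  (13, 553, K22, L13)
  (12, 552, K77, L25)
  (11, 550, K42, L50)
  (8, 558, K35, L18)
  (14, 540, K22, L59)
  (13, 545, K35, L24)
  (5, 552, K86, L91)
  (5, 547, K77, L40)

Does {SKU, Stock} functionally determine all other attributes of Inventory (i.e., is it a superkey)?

No

Two distinct rows share (SKU=13, Stock=K22), so {SKU, Stock} does not determine every attribute — not a superkey.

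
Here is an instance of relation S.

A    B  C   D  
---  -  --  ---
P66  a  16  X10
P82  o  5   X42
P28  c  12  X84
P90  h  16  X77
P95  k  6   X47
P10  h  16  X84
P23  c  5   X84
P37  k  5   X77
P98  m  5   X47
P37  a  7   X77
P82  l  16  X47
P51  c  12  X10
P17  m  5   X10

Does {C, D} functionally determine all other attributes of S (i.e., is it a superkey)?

All 13 rows have distinct {C, D} values, so {C, D} → (all attributes) holds and {C, D} is a superkey.

Yes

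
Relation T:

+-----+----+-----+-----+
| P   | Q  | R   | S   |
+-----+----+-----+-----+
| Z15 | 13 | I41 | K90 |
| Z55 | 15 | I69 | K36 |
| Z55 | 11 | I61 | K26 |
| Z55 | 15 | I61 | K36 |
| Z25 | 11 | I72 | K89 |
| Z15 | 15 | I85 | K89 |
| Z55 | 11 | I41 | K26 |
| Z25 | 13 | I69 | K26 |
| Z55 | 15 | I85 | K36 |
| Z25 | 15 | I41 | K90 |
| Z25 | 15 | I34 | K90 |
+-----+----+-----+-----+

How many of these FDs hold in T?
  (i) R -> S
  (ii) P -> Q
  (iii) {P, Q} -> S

(i) R -> S: R=I41: 3 rows → S takes values {K90, K26} — violation; R=I69: 2 rows → S takes values {K36, K26} — violation; R=I61: 2 rows → S takes values {K26, K36} — violation; R=I85: 2 rows → S takes values {K89, K36} — violation — fails.
(ii) P -> Q: P=Z15: 2 rows → Q takes values {13, 15} — violation; P=Z55: 5 rows → Q takes values {15, 11} — violation; P=Z25: 4 rows → Q takes values {11, 13, 15} — violation — fails.
(iii) {P, Q} -> S: every LHS value maps to a single RHS value — holds.
1 of the 3 dependencies holds.

1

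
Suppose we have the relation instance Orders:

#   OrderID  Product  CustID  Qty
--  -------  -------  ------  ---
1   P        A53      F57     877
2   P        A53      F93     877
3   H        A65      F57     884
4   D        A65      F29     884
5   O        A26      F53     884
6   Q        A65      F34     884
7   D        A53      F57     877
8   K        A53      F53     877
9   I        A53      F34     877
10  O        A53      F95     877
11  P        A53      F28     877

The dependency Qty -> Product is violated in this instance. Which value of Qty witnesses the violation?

884

Qty=877: rows 1, 2, 7, 8, 9, 10, 11 → Product = A53, A53, A53, A53, A53, A53, A53 ✓
Qty=884: rows 3, 4, 5, 6 → Product takes values {A65, A26} — violation
The only Qty value with inconsistent Product is Qty=884.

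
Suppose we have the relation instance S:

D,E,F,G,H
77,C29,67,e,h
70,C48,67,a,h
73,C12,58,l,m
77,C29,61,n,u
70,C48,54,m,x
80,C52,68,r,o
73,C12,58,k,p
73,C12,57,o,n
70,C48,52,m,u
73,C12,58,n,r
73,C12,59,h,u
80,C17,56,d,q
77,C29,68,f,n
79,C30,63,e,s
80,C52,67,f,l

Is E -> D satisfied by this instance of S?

E=C29: 3 rows → D = 77, 77, 77 ✓
E=C48: 3 rows → D = 70, 70, 70 ✓
E=C12: 5 rows → D = 73, 73, 73, 73, 73 ✓
E=C52: 2 rows → D = 80, 80 ✓
E=C17: 1 row → D = 80 ✓
E=C30: 1 row → D = 79 ✓
Every E value is associated with a single D value, so E -> D holds.

Yes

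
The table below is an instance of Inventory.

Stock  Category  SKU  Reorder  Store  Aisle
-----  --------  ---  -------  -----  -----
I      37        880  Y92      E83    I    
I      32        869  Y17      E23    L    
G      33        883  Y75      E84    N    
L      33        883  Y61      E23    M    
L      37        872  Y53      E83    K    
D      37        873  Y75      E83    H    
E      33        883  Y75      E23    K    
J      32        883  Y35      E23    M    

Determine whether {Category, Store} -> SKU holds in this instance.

No

(Category=37, Store=E83): 3 rows → SKU takes values {880, 872, 873} — violation
(Category=32, Store=E23): 2 rows → SKU takes values {869, 883} — violation
(Category=33, Store=E84): 1 row → SKU = 883 ✓
(Category=33, Store=E23): 2 rows → SKU = 883, 883 ✓
Two rows agree on {Category, Store} but differ on SKU, so {Category, Store} -> SKU does not hold.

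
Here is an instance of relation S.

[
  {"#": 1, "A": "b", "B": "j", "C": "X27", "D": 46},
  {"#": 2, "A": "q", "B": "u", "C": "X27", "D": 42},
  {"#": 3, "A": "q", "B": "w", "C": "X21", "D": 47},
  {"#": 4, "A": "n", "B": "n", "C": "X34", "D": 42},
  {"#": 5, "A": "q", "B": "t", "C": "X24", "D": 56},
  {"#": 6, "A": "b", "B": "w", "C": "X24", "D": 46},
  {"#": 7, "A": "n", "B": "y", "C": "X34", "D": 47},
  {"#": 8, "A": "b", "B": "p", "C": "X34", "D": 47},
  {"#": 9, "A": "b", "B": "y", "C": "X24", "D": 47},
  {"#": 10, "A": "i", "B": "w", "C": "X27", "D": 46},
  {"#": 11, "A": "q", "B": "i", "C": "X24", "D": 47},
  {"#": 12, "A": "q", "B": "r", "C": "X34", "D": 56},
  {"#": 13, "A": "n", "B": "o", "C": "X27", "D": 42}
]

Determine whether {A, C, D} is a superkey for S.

All 13 rows have distinct {A, C, D} values, so {A, C, D} → (all attributes) holds and {A, C, D} is a superkey.

Yes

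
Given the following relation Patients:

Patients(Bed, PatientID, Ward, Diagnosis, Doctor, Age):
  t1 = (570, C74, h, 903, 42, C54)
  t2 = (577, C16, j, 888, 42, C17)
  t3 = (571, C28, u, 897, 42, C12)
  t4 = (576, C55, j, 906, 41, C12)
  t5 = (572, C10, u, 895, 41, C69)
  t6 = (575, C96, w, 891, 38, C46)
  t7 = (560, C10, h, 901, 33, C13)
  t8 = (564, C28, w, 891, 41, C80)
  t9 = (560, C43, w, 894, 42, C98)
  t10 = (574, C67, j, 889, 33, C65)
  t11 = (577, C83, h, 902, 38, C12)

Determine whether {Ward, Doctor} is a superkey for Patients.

All 11 rows have distinct {Ward, Doctor} values, so {Ward, Doctor} → (all attributes) holds and {Ward, Doctor} is a superkey.

Yes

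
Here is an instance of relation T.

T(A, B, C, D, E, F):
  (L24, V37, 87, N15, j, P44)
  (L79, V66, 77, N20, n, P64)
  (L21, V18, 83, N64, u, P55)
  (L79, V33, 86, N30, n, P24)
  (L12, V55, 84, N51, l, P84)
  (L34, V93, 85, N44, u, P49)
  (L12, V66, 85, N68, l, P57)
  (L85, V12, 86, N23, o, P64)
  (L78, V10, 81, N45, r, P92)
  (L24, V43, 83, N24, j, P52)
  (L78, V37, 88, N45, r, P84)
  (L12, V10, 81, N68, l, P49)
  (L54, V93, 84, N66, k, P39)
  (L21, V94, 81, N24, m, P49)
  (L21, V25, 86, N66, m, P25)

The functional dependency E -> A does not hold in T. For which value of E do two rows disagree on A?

u

E=j: 2 rows → A = L24, L24 ✓
E=n: 2 rows → A = L79, L79 ✓
E=u: 2 rows → A takes values {L21, L34} — violation
E=l: 3 rows → A = L12, L12, L12 ✓
E=o: 1 row → A = L85 ✓
E=r: 2 rows → A = L78, L78 ✓
E=k: 1 row → A = L54 ✓
E=m: 2 rows → A = L21, L21 ✓
The only E value with inconsistent A is E=u.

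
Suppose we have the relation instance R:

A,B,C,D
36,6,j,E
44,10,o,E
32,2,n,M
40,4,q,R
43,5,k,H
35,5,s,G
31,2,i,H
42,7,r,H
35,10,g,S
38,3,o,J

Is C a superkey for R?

Two distinct rows share C=o, so C does not determine every attribute — not a superkey.

No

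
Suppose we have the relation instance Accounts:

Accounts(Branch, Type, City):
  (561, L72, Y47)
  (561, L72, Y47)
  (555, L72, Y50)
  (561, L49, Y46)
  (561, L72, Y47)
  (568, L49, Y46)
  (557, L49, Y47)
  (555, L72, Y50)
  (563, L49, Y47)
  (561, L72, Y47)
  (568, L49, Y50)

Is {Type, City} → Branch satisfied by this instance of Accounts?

(Type=L72, City=Y47): 4 rows → Branch = 561, 561, 561, 561 ✓
(Type=L72, City=Y50): 2 rows → Branch = 555, 555 ✓
(Type=L49, City=Y46): 2 rows → Branch takes values {561, 568} — violation
(Type=L49, City=Y47): 2 rows → Branch takes values {557, 563} — violation
(Type=L49, City=Y50): 1 row → Branch = 568 ✓
Two rows agree on {Type, City} but differ on Branch, so {Type, City} → Branch does not hold.

No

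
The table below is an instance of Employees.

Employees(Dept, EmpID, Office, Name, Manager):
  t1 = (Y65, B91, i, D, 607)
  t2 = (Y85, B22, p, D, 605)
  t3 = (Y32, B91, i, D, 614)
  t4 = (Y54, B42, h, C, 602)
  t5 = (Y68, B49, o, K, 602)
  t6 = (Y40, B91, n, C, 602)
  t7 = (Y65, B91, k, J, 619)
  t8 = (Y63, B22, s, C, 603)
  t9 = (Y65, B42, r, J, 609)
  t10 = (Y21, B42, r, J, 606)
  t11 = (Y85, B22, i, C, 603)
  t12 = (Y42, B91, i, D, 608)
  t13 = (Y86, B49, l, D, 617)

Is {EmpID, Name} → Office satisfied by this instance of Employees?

No

(EmpID=B91, Name=D): rows 1, 3, 12 → Office = i, i, i ✓
(EmpID=B22, Name=D): row 2 → Office = p ✓
(EmpID=B42, Name=C): row 4 → Office = h ✓
(EmpID=B49, Name=K): row 5 → Office = o ✓
(EmpID=B91, Name=C): row 6 → Office = n ✓
(EmpID=B91, Name=J): row 7 → Office = k ✓
(EmpID=B22, Name=C): rows 8, 11 → Office takes values {s, i} — violation
(EmpID=B42, Name=J): rows 9, 10 → Office = r, r ✓
(EmpID=B49, Name=D): row 13 → Office = l ✓
Two rows agree on {EmpID, Name} but differ on Office, so {EmpID, Name} → Office does not hold.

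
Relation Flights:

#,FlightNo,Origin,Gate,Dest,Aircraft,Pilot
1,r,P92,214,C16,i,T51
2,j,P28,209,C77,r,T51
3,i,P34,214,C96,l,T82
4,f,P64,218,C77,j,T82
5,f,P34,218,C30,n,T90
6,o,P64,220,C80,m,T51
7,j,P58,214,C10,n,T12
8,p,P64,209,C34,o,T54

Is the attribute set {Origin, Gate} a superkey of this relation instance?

All 8 rows have distinct {Origin, Gate} values, so {Origin, Gate} → (all attributes) holds and {Origin, Gate} is a superkey.

Yes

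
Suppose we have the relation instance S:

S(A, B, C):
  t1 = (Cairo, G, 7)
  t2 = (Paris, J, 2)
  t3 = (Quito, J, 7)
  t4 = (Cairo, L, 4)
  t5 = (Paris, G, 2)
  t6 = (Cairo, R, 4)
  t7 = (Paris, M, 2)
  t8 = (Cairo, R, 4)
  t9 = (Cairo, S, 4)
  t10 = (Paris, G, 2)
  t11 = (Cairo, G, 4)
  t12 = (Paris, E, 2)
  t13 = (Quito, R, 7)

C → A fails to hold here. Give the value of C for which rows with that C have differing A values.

7

C=7: rows 1, 3, 13 → A takes values {Cairo, Quito} — violation
C=2: rows 2, 5, 7, 10, 12 → A = Paris, Paris, Paris, Paris, Paris ✓
C=4: rows 4, 6, 8, 9, 11 → A = Cairo, Cairo, Cairo, Cairo, Cairo ✓
The only C value with inconsistent A is C=7.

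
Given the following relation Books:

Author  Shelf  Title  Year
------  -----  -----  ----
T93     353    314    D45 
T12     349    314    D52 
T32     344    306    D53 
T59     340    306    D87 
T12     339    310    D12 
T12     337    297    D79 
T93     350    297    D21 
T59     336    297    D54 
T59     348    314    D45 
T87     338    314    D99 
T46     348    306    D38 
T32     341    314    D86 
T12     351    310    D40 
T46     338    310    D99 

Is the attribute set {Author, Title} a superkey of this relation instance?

Two distinct rows share (Author=T12, Title=310), so {Author, Title} does not determine every attribute — not a superkey.

No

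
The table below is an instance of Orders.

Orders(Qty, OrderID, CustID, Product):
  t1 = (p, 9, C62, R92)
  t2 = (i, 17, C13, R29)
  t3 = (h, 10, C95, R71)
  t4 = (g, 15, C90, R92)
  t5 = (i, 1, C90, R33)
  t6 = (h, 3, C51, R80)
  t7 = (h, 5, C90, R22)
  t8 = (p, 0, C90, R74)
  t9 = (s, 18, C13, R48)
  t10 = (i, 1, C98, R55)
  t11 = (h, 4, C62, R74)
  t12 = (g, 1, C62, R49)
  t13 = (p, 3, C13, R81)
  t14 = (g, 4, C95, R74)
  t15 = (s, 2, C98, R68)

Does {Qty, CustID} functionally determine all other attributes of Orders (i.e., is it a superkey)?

Yes

All 15 rows have distinct {Qty, CustID} values, so {Qty, CustID} → (all attributes) holds and {Qty, CustID} is a superkey.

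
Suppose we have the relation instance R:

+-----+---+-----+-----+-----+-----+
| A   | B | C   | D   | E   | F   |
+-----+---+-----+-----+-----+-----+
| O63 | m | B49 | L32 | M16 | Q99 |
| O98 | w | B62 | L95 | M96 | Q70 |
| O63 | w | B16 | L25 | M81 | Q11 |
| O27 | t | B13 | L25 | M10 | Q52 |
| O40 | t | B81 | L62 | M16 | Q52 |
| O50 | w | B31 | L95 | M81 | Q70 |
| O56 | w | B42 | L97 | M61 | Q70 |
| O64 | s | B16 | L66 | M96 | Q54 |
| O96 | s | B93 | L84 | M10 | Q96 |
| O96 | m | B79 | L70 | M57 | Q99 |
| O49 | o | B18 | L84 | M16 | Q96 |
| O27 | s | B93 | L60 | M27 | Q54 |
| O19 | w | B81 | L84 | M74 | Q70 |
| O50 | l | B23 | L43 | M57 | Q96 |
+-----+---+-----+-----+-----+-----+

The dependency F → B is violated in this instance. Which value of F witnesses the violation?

Q96

F=Q99: 2 rows → B = m, m ✓
F=Q70: 4 rows → B = w, w, w, w ✓
F=Q11: 1 row → B = w ✓
F=Q52: 2 rows → B = t, t ✓
F=Q54: 2 rows → B = s, s ✓
F=Q96: 3 rows → B takes values {s, o, l} — violation
The only F value with inconsistent B is F=Q96.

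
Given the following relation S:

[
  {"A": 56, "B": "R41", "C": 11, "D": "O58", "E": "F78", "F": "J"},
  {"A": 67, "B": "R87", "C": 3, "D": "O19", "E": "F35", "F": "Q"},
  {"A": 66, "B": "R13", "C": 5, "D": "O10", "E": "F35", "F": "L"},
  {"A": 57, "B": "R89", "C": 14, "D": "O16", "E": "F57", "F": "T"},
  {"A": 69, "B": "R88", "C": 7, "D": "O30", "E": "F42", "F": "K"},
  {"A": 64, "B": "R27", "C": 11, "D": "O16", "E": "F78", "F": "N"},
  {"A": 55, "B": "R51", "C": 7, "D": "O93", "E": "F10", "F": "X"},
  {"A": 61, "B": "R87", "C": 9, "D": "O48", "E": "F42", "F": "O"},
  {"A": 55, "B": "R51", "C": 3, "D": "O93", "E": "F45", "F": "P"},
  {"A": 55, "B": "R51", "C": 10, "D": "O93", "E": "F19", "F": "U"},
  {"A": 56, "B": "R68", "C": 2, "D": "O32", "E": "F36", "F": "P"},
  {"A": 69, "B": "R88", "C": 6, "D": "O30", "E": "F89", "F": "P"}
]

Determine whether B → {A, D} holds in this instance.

B=R41: 1 row → {A,D} = (56, O58) ✓
B=R87: 2 rows → {A,D} takes values {(67, O19), (61, O48)} — violation
B=R13: 1 row → {A,D} = (66, O10) ✓
B=R89: 1 row → {A,D} = (57, O16) ✓
B=R88: 2 rows → {A,D} = (69, O30), (69, O30) ✓
B=R27: 1 row → {A,D} = (64, O16) ✓
B=R51: 3 rows → {A,D} = (55, O93), (55, O93), (55, O93) ✓
B=R68: 1 row → {A,D} = (56, O32) ✓
Two rows agree on B but differ on {A, D}, so B → {A, D} does not hold.

No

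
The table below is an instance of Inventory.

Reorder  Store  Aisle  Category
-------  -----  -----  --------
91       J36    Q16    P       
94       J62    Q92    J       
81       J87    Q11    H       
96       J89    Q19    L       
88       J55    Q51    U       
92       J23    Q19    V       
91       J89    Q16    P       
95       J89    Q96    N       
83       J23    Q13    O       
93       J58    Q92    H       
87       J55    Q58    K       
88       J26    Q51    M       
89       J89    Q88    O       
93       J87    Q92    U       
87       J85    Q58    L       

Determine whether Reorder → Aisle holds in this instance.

Reorder=91: 2 rows → Aisle = Q16, Q16 ✓
Reorder=94: 1 row → Aisle = Q92 ✓
Reorder=81: 1 row → Aisle = Q11 ✓
Reorder=96: 1 row → Aisle = Q19 ✓
Reorder=88: 2 rows → Aisle = Q51, Q51 ✓
Reorder=92: 1 row → Aisle = Q19 ✓
Reorder=95: 1 row → Aisle = Q96 ✓
Reorder=83: 1 row → Aisle = Q13 ✓
Reorder=93: 2 rows → Aisle = Q92, Q92 ✓
Reorder=87: 2 rows → Aisle = Q58, Q58 ✓
Reorder=89: 1 row → Aisle = Q88 ✓
Every Reorder value is associated with a single Aisle value, so Reorder → Aisle holds.

Yes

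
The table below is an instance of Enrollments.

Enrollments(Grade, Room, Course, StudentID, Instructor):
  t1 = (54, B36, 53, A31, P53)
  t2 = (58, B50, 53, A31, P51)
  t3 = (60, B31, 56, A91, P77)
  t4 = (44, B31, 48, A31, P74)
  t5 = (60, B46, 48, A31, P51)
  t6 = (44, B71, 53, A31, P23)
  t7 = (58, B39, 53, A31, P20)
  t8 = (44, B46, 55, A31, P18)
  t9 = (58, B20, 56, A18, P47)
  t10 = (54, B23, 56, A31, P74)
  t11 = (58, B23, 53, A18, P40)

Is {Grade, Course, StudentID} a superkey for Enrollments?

No

Rows 2 and 7 have the same {Grade, Course, StudentID} value (Grade=58, Course=53, StudentID=A31) but are distinct tuples, so {Grade, Course, StudentID} does not determine every attribute — not a superkey.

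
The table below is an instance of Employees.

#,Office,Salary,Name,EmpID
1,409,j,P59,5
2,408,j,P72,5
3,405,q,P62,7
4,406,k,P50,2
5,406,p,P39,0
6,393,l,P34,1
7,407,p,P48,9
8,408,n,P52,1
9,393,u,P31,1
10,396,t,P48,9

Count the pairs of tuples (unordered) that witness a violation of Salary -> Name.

2

Salary=j: violating pairs (1,2) — 1 pair.
Salary=p: violating pairs (5,7) — 1 pair.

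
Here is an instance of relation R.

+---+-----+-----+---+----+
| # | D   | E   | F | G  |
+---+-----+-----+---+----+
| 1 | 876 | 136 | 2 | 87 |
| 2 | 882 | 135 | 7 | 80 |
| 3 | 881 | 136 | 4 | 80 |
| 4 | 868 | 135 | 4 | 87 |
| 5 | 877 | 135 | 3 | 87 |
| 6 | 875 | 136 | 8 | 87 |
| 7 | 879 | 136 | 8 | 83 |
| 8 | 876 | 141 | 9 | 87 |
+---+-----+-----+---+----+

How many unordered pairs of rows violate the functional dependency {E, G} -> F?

2

(E=136, G=87): violating pairs (1,6) — 1 pair.
(E=135, G=87): violating pairs (4,5) — 1 pair.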